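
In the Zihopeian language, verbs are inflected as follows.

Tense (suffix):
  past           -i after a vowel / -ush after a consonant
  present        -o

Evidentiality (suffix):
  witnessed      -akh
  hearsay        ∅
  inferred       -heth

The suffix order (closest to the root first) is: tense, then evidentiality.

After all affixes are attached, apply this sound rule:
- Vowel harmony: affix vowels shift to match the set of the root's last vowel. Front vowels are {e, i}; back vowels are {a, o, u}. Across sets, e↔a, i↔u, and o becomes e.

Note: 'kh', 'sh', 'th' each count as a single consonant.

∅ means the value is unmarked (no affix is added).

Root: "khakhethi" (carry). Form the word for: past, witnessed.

Attach tense past -i (after vowel 'i') → khakhethii.
Attach evidentiality witnessed -akh → khakhethiiakh.
Apply vowel harmony: khakhethiiakh → khakhethiiekh.

khakhethiiekh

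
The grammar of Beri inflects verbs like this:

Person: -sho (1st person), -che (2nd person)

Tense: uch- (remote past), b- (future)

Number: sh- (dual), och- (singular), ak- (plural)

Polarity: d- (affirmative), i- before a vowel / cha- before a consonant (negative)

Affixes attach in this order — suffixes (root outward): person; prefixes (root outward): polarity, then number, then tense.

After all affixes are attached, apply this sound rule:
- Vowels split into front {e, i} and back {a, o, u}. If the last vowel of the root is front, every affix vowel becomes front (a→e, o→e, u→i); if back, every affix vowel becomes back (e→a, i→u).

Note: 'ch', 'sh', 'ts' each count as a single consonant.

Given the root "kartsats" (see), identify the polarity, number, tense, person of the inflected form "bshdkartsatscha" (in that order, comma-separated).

affirmative, dual, future, 2nd person

Segment: b-sh-d-kartsats-che.
polarity: d- → affirmative.
number: sh- → dual.
tense: b- → future.
person: -che → 2nd person.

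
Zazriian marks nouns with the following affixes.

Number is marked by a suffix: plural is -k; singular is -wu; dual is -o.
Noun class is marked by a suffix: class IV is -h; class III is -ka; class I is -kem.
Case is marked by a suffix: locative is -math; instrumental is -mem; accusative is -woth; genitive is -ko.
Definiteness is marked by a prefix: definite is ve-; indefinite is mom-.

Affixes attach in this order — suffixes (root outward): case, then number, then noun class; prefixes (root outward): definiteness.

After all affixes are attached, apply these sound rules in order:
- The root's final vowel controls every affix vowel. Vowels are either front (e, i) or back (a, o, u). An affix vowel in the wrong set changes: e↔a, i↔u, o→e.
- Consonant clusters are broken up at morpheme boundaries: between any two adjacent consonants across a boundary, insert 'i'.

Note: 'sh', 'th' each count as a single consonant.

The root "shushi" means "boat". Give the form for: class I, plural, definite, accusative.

veshushiwethikikem

Attach case accusative -woth → shushiwoth.
Attach number plural -k → shushiwothk.
Attach definiteness definite ve- → veshushiwothk.
Attach noun class class I -kem → veshushiwothkkem.
Apply vowel harmony: veshushiwothkkem → veshushiwethkkem.
Apply epenthesis: veshushiwethkkem → veshushiwethikikem.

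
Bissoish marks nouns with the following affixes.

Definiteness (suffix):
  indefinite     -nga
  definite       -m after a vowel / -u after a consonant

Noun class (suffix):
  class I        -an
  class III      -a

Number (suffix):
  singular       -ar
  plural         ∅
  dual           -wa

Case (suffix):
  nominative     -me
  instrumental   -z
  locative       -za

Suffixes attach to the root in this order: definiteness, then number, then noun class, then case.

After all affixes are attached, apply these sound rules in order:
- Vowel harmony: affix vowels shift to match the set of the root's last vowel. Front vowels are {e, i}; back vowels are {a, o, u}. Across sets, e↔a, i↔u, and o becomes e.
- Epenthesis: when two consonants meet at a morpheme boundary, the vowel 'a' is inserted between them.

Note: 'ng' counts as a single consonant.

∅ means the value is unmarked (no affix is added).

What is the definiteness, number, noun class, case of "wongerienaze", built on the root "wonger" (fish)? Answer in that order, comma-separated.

definite, plural, class I, locative

Segment: wonger-u-an-za.
definiteness: -m/u → definite.
number: ∅ → plural.
noun class: -an → class I.
case: -za → locative.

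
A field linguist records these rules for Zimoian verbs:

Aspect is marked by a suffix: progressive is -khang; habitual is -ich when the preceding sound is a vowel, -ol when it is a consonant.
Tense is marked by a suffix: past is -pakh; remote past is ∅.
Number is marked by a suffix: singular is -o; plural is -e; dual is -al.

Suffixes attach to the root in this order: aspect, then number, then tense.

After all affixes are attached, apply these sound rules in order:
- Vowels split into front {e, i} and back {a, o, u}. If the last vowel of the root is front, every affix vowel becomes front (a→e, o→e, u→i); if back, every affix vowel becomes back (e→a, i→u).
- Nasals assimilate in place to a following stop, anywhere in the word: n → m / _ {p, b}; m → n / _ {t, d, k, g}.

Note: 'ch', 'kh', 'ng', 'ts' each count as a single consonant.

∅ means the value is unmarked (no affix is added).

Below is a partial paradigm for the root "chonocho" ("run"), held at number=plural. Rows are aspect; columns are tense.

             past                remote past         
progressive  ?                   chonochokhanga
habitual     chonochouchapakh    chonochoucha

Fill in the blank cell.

chonochokhangapakh

Attach aspect progressive -khang → chonochokhang.
Attach number plural -e → chonochokhange.
Attach tense past -pakh → chonochokhangepakh.
Apply vowel harmony: chonochokhangepakh → chonochokhangapakh.
Nasal assimilation: no change.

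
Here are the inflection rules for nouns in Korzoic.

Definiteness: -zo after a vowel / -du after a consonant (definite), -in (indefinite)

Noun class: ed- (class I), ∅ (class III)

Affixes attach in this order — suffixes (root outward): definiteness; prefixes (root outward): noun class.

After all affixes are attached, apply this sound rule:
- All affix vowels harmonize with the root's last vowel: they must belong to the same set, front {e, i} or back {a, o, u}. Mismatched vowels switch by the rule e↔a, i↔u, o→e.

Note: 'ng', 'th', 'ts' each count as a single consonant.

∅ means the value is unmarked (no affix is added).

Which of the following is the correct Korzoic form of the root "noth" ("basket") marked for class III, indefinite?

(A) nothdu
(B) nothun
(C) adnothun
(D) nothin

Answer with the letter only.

B

noun class = class III: zero marking, form stays noth.
Attach definiteness indefinite -in → nothin.
Apply vowel harmony: nothin → nothun.
So the correct form is nothun, option (B).
(A) nothdu is wrong: it uses definite instead of indefinite for definiteness.
(D) nothin is wrong: it fails to apply the sound rule(s).
(C) adnothun is wrong: it uses class I instead of class III for noun class.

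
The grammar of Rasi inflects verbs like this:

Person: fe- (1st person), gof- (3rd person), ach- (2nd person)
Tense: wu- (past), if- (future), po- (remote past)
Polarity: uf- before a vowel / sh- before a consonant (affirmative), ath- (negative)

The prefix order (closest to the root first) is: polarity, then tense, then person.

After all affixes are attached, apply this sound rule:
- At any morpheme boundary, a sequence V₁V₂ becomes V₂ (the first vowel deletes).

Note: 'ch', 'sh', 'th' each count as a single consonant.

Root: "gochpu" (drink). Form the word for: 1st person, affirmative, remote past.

Attach polarity affirmative sh- (before consonant 'g') → shgochpu.
Attach tense remote past po- → poshgochpu.
Attach person 1st person fe- → feposhgochpu.
Vowel deletion: no change.

feposhgochpu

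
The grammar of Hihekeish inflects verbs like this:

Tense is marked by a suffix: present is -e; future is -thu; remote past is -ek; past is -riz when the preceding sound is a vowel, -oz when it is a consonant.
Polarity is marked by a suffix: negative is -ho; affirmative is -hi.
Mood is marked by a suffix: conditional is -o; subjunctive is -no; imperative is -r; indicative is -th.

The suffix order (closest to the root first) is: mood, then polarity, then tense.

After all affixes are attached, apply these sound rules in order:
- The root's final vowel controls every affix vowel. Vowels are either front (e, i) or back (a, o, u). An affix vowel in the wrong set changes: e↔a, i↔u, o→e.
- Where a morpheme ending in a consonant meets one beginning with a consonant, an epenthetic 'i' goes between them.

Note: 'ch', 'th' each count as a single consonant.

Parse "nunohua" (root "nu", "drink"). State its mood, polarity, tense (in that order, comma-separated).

Segment: nu-no-hi-e.
mood: -no → subjunctive.
polarity: -hi → affirmative.
tense: -e → present.

subjunctive, affirmative, present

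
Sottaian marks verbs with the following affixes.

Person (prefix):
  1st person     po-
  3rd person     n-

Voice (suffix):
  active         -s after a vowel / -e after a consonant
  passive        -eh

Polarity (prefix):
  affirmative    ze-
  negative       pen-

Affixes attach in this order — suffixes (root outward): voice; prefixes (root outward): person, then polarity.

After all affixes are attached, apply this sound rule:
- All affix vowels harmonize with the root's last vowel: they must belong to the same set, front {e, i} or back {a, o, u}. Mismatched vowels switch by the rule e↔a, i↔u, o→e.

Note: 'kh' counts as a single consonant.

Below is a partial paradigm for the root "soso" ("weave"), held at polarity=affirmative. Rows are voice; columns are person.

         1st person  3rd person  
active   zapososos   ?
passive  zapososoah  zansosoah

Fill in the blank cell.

Attach person 3rd person n- → nsoso.
Attach polarity affirmative ze- → zensoso.
Attach voice active -s (after vowel 'o') → zensosos.
Apply vowel harmony: zensosos → zansosos.

zansosos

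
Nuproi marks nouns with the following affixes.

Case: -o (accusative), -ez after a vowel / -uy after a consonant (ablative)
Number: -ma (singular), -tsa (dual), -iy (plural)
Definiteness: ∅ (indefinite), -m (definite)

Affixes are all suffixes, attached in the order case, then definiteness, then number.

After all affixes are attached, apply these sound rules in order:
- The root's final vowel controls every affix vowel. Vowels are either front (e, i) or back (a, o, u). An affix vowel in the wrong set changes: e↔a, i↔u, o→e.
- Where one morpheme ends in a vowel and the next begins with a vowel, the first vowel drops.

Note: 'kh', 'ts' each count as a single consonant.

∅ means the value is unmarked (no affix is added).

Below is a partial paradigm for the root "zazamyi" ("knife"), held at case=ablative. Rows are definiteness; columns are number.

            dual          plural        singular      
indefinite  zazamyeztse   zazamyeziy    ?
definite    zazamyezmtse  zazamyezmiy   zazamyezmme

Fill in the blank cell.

Attach case ablative -ez (after vowel 'i') → zazamyiez.
definiteness = indefinite: zero marking, form stays zazamyiez.
Attach number singular -ma → zazamyiezma.
Apply vowel harmony: zazamyiezma → zazamyiezme.
Apply vowel deletion: zazamyiezme → zazamyezme.

zazamyezme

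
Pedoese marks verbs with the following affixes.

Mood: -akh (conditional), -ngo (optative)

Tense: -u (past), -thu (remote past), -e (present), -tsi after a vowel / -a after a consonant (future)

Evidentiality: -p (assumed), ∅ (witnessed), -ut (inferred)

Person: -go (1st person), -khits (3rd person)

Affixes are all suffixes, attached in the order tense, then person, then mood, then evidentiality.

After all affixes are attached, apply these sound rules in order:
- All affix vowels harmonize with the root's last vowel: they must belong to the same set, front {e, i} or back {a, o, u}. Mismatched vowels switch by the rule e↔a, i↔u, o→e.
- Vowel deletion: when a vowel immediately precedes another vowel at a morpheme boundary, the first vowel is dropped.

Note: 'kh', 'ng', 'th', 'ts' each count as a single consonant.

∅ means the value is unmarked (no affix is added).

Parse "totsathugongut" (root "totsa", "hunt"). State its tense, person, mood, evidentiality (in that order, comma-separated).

Segment: totsa-thu-go-ngo-ut.
tense: -thu → remote past.
person: -go → 1st person.
mood: -ngo → optative.
evidentiality: -ut → inferred.

remote past, 1st person, optative, inferred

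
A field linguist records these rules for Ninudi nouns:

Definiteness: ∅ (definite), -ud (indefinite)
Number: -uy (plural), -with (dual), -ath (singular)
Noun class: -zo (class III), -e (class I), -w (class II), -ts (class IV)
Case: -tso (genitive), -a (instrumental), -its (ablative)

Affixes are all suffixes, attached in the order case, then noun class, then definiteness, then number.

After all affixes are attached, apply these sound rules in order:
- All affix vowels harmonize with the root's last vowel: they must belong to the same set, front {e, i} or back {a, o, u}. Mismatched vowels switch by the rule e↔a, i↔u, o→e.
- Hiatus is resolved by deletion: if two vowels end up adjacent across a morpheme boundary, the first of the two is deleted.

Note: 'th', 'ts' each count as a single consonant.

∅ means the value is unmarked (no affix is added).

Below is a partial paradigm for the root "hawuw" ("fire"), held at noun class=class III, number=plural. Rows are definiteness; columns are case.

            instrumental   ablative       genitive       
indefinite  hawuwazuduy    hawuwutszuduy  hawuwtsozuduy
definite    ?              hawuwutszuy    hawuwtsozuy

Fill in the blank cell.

hawuwazuy

Attach case instrumental -a → hawuwa.
Attach noun class class III -zo → hawuwazo.
definiteness = definite: zero marking, form stays hawuwazo.
Attach number plural -uy → hawuwazouy.
Vowel harmony: no change.
Apply vowel deletion: hawuwazouy → hawuwazuy.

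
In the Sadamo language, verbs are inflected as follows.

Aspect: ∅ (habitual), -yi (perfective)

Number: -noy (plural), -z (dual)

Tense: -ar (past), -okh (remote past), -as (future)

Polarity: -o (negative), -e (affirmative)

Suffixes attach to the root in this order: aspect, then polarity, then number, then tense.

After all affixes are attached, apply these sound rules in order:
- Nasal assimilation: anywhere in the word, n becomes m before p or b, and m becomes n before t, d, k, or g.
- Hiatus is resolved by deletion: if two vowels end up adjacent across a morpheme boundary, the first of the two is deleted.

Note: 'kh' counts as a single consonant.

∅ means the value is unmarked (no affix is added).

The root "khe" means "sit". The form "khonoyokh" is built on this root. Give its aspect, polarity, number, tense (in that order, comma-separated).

habitual, negative, plural, remote past

Segment: khe-o-noy-okh.
aspect: ∅ → habitual.
polarity: -o → negative.
number: -noy → plural.
tense: -okh → remote past.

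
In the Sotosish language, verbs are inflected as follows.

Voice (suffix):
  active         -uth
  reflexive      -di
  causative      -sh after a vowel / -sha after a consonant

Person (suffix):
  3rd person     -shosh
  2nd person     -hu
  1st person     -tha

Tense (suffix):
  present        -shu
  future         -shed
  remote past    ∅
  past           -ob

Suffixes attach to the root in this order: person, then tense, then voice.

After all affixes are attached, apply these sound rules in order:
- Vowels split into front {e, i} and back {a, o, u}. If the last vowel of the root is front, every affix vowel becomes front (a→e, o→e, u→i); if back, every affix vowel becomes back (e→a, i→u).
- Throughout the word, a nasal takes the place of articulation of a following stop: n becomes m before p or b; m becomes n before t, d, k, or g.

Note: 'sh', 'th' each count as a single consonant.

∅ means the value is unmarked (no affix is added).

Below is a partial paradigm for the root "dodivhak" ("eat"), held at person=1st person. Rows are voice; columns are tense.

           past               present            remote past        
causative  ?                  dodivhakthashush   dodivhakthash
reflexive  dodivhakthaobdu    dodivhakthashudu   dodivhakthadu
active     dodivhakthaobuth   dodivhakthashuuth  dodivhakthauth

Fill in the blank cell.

Attach person 1st person -tha → dodivhaktha.
Attach tense past -ob → dodivhakthaob.
Attach voice causative -sha (after consonant 'b') → dodivhakthaobsha.
Vowel harmony: no change.
Nasal assimilation: no change.

dodivhakthaobsha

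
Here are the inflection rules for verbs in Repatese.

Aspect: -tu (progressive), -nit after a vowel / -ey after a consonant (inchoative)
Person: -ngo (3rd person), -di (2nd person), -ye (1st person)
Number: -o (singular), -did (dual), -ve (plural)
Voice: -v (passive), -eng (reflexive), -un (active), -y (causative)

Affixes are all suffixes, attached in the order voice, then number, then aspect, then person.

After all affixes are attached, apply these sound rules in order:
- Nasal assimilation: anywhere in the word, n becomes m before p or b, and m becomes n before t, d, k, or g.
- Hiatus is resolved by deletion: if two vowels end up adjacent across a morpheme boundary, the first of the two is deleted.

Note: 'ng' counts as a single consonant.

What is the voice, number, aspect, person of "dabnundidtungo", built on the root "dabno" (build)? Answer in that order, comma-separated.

Segment: dabno-un-did-tu-ngo.
voice: -un → active.
number: -did → dual.
aspect: -tu → progressive.
person: -ngo → 3rd person.

active, dual, progressive, 3rd person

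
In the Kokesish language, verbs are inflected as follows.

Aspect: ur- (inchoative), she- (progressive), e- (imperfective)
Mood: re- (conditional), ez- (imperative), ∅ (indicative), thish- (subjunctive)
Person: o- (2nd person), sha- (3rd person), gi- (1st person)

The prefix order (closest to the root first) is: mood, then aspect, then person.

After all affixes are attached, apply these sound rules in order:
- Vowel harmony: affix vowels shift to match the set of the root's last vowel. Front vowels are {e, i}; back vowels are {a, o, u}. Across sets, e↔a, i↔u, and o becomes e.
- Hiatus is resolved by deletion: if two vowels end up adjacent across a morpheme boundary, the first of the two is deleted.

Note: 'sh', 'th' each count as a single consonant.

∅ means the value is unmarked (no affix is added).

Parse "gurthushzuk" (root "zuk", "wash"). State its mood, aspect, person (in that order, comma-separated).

Segment: gi-ur-thish-zuk.
mood: thish- → subjunctive.
aspect: ur- → inchoative.
person: gi- → 1st person.

subjunctive, inchoative, 1st person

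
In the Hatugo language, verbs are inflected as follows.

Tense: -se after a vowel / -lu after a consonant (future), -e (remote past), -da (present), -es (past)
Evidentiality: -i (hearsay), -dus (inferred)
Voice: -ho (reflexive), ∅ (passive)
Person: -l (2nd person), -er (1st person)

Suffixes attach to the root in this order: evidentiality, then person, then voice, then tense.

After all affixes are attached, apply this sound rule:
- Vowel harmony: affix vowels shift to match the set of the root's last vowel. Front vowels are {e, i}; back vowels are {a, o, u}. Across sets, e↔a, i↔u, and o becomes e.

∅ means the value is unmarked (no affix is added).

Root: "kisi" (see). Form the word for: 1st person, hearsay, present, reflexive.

Attach evidentiality hearsay -i → kisii.
Attach person 1st person -er → kisiier.
Attach voice reflexive -ho → kisiierho.
Attach tense present -da → kisiierhoda.
Apply vowel harmony: kisiierhoda → kisiierhede.

kisiierhede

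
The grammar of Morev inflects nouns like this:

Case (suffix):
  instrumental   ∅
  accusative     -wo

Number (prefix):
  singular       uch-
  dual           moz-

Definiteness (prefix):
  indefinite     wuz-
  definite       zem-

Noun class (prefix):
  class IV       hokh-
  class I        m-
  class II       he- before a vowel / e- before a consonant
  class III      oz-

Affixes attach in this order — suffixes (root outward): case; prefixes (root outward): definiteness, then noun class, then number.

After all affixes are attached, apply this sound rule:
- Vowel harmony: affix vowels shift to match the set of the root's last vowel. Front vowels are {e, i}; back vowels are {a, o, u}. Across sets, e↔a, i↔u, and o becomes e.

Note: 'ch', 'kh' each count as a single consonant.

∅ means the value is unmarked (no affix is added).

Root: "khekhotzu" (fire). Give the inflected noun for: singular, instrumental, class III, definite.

Attach definiteness definite zem- → zemkhekhotzu.
case = instrumental: zero marking, form stays zemkhekhotzu.
Attach noun class class III oz- → ozzemkhekhotzu.
Attach number singular uch- → uchozzemkhekhotzu.
Apply vowel harmony: uchozzemkhekhotzu → uchozzamkhekhotzu.

uchozzamkhekhotzu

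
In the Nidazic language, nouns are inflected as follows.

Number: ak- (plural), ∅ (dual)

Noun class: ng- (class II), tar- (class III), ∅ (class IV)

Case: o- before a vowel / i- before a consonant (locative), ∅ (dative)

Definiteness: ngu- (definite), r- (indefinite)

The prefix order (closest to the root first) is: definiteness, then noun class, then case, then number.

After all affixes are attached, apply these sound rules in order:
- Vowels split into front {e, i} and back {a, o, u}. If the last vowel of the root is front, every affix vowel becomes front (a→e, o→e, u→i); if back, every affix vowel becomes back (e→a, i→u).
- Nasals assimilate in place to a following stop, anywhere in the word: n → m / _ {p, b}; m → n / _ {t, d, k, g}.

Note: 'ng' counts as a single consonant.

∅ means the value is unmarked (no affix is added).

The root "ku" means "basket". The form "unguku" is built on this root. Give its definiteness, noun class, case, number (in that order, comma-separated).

Segment: i-ngu-ku.
definiteness: ngu- → definite.
noun class: ∅ → class IV.
case: o/i- → locative.
number: ∅ → dual.

definite, class IV, locative, dual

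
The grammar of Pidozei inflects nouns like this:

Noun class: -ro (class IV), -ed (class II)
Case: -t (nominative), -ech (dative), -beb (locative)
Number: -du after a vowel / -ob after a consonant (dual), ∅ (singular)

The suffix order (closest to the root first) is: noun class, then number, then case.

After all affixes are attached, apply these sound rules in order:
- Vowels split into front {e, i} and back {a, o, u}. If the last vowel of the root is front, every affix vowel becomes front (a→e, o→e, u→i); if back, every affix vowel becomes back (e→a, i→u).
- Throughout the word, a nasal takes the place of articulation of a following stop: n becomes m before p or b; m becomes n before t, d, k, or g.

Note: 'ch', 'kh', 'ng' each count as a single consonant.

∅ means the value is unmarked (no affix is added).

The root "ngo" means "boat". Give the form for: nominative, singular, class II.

ngoadt

Attach noun class class II -ed → ngoed.
number = singular: zero marking, form stays ngoed.
Attach case nominative -t → ngoedt.
Apply vowel harmony: ngoedt → ngoadt.
Nasal assimilation: no change.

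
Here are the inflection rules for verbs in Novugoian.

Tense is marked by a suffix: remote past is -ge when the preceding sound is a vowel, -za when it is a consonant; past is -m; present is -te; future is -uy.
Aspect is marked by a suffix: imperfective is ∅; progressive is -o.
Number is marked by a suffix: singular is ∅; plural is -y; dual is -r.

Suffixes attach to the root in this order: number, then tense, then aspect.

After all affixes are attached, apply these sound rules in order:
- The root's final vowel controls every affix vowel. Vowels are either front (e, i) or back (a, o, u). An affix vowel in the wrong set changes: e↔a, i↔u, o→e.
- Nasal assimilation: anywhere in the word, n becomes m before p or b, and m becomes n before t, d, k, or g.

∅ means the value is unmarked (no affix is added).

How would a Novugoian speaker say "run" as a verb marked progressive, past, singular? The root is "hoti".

number = singular: zero marking, form stays hoti.
Attach tense past -m → hotim.
Attach aspect progressive -o → hotimo.
Apply vowel harmony: hotimo → hotime.
Nasal assimilation: no change.

hotime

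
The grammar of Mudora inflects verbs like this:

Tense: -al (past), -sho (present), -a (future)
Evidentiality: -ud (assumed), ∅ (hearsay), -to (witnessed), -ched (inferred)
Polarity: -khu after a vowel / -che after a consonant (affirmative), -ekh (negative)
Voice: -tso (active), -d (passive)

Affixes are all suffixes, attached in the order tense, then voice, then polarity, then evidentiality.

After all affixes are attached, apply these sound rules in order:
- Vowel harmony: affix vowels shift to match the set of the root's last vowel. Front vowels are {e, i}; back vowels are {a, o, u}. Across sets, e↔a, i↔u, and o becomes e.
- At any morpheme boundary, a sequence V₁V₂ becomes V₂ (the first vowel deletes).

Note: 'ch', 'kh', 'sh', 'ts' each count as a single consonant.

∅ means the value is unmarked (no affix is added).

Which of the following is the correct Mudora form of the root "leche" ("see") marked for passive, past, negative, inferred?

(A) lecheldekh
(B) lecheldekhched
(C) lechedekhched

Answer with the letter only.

Attach tense past -al → lecheal.
Attach voice passive -d → lecheald.
Attach polarity negative -ekh → lechealdekh.
Attach evidentiality inferred -ched → lechealdekhched.
Apply vowel harmony: lechealdekhched → lecheeldekhched.
Apply vowel deletion: lecheeldekhched → lecheldekhched.
So the correct form is lecheldekhched, option (B).
(C) lechedekhched is wrong: it uses future instead of past for tense.
(A) lecheldekh is wrong: it uses hearsay instead of inferred for evidentiality.

B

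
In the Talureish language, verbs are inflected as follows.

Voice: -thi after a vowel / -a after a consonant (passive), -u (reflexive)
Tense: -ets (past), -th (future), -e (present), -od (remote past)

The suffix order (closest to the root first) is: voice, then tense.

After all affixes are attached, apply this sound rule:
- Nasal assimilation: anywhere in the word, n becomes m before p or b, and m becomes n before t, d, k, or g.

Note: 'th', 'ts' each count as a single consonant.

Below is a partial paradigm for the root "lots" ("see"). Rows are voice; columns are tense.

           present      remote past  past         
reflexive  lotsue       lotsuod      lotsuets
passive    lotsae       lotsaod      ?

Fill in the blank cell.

lotsaets

Attach voice passive -a (after consonant 'ts') → lotsa.
Attach tense past -ets → lotsaets.
Nasal assimilation: no change.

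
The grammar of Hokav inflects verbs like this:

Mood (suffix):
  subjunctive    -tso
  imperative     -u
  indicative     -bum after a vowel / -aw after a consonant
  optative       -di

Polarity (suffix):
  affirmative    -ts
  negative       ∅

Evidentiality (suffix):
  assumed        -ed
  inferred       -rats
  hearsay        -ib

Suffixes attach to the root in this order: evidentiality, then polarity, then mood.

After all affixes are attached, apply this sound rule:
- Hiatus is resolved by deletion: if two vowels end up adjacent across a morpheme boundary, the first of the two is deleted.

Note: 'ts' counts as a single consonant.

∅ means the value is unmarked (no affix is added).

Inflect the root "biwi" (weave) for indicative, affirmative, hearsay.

Attach evidentiality hearsay -ib → biwiib.
Attach polarity affirmative -ts → biwiibts.
Attach mood indicative -aw (after consonant 'ts') → biwiibtsaw.
Apply vowel deletion: biwiibtsaw → biwibtsaw.

biwibtsaw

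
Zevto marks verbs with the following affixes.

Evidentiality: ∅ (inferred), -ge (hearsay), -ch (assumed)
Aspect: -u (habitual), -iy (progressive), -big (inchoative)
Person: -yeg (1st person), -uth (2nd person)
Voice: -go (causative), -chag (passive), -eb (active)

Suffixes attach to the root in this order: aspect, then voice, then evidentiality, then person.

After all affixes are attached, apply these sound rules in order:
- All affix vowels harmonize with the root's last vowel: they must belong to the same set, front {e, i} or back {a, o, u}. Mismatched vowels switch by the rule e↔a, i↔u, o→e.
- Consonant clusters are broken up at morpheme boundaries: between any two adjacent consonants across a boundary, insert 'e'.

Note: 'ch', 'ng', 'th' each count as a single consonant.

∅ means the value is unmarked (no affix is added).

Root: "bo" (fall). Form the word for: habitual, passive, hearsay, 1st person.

bouchagegayag

Attach aspect habitual -u → bou.
Attach voice passive -chag → bouchag.
Attach evidentiality hearsay -ge → bouchagge.
Attach person 1st person -yeg → bouchaggeyeg.
Apply vowel harmony: bouchaggeyeg → bouchaggayag.
Apply epenthesis: bouchaggayag → bouchagegayag.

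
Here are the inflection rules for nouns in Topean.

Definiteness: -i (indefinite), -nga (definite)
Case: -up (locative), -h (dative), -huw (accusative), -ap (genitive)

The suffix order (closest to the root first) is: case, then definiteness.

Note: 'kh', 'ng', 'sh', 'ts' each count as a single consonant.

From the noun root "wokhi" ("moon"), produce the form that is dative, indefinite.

wokhihi

Attach case dative -h → wokhih.
Attach definiteness indefinite -i → wokhihi.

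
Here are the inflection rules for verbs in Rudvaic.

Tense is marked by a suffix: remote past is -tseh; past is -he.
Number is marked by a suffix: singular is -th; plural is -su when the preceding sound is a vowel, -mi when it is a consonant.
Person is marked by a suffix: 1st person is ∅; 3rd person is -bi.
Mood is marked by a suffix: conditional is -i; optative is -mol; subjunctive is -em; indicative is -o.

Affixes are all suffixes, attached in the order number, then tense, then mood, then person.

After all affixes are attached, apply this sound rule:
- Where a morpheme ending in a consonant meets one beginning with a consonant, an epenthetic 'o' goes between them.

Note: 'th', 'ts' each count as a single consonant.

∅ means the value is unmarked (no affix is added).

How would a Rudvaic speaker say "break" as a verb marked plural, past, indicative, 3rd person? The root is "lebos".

Attach number plural -mi (after consonant 's') → lebosmi.
Attach tense past -he → lebosmihe.
Attach mood indicative -o → lebosmiheo.
Attach person 3rd person -bi → lebosmiheobi.
Apply epenthesis: lebosmiheobi → lebosomiheobi.

lebosomiheobi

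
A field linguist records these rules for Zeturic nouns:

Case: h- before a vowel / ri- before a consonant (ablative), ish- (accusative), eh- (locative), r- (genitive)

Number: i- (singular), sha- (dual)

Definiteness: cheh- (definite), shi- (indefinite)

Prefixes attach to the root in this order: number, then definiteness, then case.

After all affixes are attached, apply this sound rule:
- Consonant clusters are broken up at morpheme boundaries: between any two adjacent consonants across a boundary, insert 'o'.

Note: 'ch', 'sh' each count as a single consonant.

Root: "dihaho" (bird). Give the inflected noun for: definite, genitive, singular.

Attach number singular i- → idihaho.
Attach definiteness definite cheh- → chehidihaho.
Attach case genitive r- → rchehidihaho.
Apply epenthesis: rchehidihaho → rochehidihaho.

rochehidihaho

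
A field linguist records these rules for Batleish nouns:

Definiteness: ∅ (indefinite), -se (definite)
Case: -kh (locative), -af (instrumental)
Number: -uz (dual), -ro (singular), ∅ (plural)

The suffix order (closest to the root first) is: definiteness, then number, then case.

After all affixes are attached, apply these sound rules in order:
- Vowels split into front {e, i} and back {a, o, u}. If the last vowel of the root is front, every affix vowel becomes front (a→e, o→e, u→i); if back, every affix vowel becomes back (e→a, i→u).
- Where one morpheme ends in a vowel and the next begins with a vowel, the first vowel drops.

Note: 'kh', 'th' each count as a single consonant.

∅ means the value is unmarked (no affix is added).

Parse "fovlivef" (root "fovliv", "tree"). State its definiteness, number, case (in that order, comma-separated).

Segment: fovliv-af.
definiteness: ∅ → indefinite.
number: ∅ → plural.
case: -af → instrumental.

indefinite, plural, instrumental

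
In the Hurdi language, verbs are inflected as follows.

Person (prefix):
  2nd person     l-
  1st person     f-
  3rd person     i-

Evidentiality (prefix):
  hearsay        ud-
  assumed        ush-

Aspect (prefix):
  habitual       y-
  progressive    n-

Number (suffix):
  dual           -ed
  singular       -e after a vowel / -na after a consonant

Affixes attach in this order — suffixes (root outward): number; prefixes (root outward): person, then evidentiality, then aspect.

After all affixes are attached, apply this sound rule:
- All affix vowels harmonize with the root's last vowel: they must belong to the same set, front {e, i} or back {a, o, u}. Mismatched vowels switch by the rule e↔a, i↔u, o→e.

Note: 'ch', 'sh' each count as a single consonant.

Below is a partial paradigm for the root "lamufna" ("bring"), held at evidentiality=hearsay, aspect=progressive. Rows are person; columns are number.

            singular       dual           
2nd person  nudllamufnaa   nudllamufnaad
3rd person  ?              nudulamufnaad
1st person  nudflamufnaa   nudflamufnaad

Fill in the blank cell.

nudulamufnaa

Attach person 3rd person i- → ilamufna.
Attach evidentiality hearsay ud- → udilamufna.
Attach aspect progressive n- → nudilamufna.
Attach number singular -e (after vowel 'a') → nudilamufnae.
Apply vowel harmony: nudilamufnae → nudulamufnaa.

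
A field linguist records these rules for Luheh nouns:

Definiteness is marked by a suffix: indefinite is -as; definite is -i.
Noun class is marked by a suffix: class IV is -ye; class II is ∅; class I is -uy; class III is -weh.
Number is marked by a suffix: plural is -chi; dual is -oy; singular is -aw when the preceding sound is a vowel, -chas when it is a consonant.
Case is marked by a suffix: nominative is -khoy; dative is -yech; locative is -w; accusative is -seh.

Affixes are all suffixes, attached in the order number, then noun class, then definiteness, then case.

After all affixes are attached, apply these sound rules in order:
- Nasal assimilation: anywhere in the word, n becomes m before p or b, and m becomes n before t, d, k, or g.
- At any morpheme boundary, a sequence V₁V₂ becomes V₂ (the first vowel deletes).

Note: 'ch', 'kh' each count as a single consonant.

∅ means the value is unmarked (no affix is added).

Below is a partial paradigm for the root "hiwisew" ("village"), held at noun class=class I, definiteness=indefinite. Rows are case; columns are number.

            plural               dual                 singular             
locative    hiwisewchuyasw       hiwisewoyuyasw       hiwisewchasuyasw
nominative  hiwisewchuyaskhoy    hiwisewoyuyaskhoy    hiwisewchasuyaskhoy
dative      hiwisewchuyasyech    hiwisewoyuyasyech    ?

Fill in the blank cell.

hiwisewchasuyasyech

Attach number singular -chas (after consonant 'w') → hiwisewchas.
Attach noun class class I -uy → hiwisewchasuy.
Attach definiteness indefinite -as → hiwisewchasuyas.
Attach case dative -yech → hiwisewchasuyasyech.
Nasal assimilation: no change.
Vowel deletion: no change.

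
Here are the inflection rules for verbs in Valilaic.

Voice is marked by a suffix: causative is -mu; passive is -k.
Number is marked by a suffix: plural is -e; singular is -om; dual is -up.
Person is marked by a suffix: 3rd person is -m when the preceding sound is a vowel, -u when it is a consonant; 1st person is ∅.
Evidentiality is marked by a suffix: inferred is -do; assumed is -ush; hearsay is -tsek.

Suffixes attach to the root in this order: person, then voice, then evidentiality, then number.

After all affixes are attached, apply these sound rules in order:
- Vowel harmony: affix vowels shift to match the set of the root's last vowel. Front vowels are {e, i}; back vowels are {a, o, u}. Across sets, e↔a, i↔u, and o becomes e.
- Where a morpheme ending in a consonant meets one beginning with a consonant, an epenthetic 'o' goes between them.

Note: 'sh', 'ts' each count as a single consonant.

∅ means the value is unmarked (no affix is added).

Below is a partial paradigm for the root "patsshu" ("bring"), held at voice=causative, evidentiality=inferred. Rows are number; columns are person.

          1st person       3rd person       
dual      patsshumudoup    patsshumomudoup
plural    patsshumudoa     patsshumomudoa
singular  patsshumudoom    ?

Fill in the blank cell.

patsshumomudoom

Attach person 3rd person -m (after vowel 'u') → patsshum.
Attach voice causative -mu → patsshummu.
Attach evidentiality inferred -do → patsshummudo.
Attach number singular -om → patsshummudoom.
Vowel harmony: no change.
Apply epenthesis: patsshummudoom → patsshumomudoom.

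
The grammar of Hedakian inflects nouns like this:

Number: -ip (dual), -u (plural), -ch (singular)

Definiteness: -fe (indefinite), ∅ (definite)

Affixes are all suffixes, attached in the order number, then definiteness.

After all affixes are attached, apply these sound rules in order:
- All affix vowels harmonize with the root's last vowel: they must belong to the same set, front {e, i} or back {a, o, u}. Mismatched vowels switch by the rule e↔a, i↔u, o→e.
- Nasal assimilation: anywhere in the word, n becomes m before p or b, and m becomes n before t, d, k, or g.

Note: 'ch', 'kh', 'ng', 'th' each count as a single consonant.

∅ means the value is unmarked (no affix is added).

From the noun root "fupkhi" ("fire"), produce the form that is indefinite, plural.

fupkhiife

Attach number plural -u → fupkhiu.
Attach definiteness indefinite -fe → fupkhiufe.
Apply vowel harmony: fupkhiufe → fupkhiife.
Nasal assimilation: no change.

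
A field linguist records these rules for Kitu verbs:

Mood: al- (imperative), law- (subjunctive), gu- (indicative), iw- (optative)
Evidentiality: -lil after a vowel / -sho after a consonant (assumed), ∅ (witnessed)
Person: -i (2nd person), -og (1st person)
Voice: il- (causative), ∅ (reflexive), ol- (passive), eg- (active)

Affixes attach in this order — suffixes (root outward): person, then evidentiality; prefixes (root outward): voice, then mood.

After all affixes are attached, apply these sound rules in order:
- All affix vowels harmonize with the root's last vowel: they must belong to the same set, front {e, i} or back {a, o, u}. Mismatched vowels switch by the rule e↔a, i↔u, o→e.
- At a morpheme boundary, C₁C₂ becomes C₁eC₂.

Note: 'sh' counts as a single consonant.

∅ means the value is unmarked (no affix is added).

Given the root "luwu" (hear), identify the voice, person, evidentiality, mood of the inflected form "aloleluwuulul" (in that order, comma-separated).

Segment: al-ol-luwu-i-lil.
voice: ol- → passive.
person: -i → 2nd person.
evidentiality: -lil/sho → assumed.
mood: al- → imperative.

passive, 2nd person, assumed, imperative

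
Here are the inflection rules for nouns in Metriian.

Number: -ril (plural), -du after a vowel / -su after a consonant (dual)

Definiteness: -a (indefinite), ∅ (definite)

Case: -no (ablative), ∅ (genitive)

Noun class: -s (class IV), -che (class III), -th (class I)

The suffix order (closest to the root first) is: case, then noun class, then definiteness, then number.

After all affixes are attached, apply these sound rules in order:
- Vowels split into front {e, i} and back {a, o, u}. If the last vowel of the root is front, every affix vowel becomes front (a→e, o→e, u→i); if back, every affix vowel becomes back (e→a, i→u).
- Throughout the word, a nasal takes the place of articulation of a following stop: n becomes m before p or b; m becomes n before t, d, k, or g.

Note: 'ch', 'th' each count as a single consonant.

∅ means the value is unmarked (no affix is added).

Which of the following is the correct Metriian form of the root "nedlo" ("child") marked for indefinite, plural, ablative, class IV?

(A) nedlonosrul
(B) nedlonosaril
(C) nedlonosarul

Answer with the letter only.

C

Attach case ablative -no → nedlono.
Attach noun class class IV -s → nedlonos.
Attach definiteness indefinite -a → nedlonosa.
Attach number plural -ril → nedlonosaril.
Apply vowel harmony: nedlonosaril → nedlonosarul.
Nasal assimilation: no change.
So the correct form is nedlonosarul, option (C).
(B) nedlonosaril is wrong: it fails to apply the sound rule(s).
(A) nedlonosrul is wrong: it uses definite instead of indefinite for definiteness.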